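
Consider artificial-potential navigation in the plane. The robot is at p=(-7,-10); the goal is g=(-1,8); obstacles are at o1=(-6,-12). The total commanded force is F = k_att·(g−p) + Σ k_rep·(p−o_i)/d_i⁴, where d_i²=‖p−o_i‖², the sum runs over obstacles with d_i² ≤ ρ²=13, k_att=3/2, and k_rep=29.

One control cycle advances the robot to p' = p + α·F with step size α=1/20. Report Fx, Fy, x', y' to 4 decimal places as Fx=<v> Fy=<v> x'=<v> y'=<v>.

Fx=7.8400 Fy=29.3200 x'=-6.6080 y'=-8.5340

F_att = 3/2·(g−p) = 3/2·(6,18) = (9.0000,27.0000)
o1: d²=5 ≤ ρ²=13; F_rep = 29·(-1,2)/5² = (-1.1600,2.3200)
F = F_att + ΣF_rep = (7.8400,29.3200)
p' = p + 1/20·F = (-6.6080,-8.5340)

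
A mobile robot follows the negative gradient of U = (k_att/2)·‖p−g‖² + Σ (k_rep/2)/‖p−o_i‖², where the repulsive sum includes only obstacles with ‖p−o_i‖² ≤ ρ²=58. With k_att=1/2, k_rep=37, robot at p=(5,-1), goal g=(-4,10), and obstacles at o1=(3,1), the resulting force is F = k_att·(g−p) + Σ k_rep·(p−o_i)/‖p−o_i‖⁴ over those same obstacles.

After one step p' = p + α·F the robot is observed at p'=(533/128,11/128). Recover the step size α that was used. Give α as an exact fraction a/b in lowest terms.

α = 1/4

F_att = 1/2·(g−p) = 1/2·(-9,11) = (-4.5000,5.5000)
o1: d²=8 ≤ ρ²=58; F_rep = 37·(2,-2)/8² = (1.1562,-1.1562)
F = F_att + ΣF_rep = (-3.3438,4.3438)
Δp = p'−p = (-0.8359,1.0859); α = Δx/Fx = (-107/128) / (-107/32) = 1/4
check: Δy/Fy = (139/128) / (139/32) = 1/4 ✓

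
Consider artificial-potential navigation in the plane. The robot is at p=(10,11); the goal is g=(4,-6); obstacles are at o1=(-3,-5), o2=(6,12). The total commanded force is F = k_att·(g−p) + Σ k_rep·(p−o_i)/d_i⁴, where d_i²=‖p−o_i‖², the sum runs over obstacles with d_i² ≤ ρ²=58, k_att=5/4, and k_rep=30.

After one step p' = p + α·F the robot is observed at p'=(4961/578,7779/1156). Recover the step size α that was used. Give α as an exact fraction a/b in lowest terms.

α = 1/5

F_att = 5/4·(g−p) = 5/4·(-6,-17) = (-7.5000,-21.2500)
o1: d²=425 > ρ²=58 → inactive
o2: d²=17 ≤ ρ²=58; F_rep = 30·(4,-1)/17² = (0.4152,-0.1038)
F = F_att + ΣF_rep = (-7.0848,-21.3538)
Δp = p'−p = (-1.4170,-4.2708); α = Δx/Fx = (-819/578) / (-4095/578) = 1/5
check: Δy/Fy = (-4937/1156) / (-24685/1156) = 1/5 ✓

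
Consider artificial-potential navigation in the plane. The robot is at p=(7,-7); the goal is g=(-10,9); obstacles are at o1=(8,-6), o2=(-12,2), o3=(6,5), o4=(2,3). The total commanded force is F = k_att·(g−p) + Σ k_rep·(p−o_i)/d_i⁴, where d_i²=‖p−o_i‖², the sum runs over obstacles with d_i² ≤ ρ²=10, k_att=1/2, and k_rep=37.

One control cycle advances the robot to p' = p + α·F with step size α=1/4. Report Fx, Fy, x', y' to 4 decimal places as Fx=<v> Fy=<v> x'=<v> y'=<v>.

Fx=-17.7500 Fy=-1.2500 x'=2.5625 y'=-7.3125

F_att = 1/2·(g−p) = 1/2·(-17,16) = (-8.5000,8.0000)
o1: d²=2 ≤ ρ²=10; F_rep = 37·(-1,-1)/2² = (-9.2500,-9.2500)
o2: d²=442 > ρ²=10 → inactive
o3: d²=145 > ρ²=10 → inactive
o4: d²=125 > ρ²=10 → inactive
F = F_att + ΣF_rep = (-17.7500,-1.2500)
p' = p + 1/4·F = (2.5625,-7.3125)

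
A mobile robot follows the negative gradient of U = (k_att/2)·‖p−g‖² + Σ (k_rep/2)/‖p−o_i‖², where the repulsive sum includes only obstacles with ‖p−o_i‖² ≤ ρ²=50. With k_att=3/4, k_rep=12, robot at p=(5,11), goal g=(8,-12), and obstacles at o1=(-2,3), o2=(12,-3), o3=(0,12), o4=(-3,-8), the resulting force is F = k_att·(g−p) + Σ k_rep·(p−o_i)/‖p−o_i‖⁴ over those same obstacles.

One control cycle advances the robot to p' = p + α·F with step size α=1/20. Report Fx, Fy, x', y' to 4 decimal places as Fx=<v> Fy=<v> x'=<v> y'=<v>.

F_att = 3/4·(g−p) = 3/4·(3,-23) = (2.2500,-17.2500)
o1: d²=113 > ρ²=50 → inactive
o2: d²=245 > ρ²=50 → inactive
o3: d²=26 ≤ ρ²=50; F_rep = 12·(5,-1)/26² = (0.0888,-0.0178)
o4: d²=425 > ρ²=50 → inactive
F = F_att + ΣF_rep = (2.3388,-17.2678)
p' = p + 1/20·F = (5.1169,10.1366)

Fx=2.3388 Fy=-17.2678 x'=5.1169 y'=10.1366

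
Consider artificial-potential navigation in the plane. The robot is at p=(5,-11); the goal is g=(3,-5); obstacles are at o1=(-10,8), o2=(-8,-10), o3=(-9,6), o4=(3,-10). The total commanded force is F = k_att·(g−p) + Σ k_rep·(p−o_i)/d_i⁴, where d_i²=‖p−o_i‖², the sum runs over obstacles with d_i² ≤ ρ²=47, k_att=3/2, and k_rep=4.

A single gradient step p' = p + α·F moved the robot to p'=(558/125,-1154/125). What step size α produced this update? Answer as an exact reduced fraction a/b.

F_att = 3/2·(g−p) = 3/2·(-2,6) = (-3.0000,9.0000)
o1: d²=586 > ρ²=47 → inactive
o2: d²=170 > ρ²=47 → inactive
o3: d²=485 > ρ²=47 → inactive
o4: d²=5 ≤ ρ²=47; F_rep = 4·(2,-1)/5² = (0.3200,-0.1600)
F = F_att + ΣF_rep = (-2.6800,8.8400)
Δp = p'−p = (-0.5360,1.7680); α = Δx/Fx = (-67/125) / (-67/25) = 1/5
check: Δy/Fy = (221/125) / (221/25) = 1/5 ✓

α = 1/5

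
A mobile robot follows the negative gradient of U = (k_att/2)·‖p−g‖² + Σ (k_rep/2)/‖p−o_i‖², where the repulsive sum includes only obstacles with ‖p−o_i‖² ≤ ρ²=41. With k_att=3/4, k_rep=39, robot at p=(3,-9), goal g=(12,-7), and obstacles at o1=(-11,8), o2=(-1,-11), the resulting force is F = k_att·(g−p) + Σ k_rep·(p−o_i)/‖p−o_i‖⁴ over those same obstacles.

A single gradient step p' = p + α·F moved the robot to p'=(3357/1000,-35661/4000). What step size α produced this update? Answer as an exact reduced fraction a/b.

α = 1/20

F_att = 3/4·(g−p) = 3/4·(9,2) = (6.7500,1.5000)
o1: d²=485 > ρ²=41 → inactive
o2: d²=20 ≤ ρ²=41; F_rep = 39·(4,2)/20² = (0.3900,0.1950)
F = F_att + ΣF_rep = (7.1400,1.6950)
Δp = p'−p = (0.3570,0.0848); α = Δx/Fx = (357/1000) / (357/50) = 1/20
check: Δy/Fy = (339/4000) / (339/200) = 1/20 ✓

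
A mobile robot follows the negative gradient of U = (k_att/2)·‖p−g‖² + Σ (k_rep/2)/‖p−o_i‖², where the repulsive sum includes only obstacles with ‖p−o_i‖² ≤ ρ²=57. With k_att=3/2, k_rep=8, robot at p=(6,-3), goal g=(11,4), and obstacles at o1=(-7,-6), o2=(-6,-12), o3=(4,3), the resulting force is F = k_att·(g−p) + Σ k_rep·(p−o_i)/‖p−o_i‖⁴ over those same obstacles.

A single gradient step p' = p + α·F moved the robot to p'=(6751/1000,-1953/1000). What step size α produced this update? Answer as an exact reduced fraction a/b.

α = 1/10

F_att = 3/2·(g−p) = 3/2·(5,7) = (7.5000,10.5000)
o1: d²=178 > ρ²=57 → inactive
o2: d²=225 > ρ²=57 → inactive
o3: d²=40 ≤ ρ²=57; F_rep = 8·(2,-6)/40² = (0.0100,-0.0300)
F = F_att + ΣF_rep = (7.5100,10.4700)
Δp = p'−p = (0.7510,1.0470); α = Δx/Fx = (751/1000) / (751/100) = 1/10
check: Δy/Fy = (1047/1000) / (1047/100) = 1/10 ✓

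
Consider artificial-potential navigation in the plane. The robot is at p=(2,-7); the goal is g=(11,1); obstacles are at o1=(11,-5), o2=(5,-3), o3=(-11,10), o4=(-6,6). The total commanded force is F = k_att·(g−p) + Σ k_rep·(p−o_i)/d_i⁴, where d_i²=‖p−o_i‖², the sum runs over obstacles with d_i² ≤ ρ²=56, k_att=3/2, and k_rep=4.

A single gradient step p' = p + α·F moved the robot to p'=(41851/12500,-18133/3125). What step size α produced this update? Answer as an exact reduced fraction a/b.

F_att = 3/2·(g−p) = 3/2·(9,8) = (13.5000,12.0000)
o1: d²=85 > ρ²=56 → inactive
o2: d²=25 ≤ ρ²=56; F_rep = 4·(-3,-4)/25² = (-0.0192,-0.0256)
o3: d²=458 > ρ²=56 → inactive
o4: d²=233 > ρ²=56 → inactive
F = F_att + ΣF_rep = (13.4808,11.9744)
Δp = p'−p = (1.3481,1.1974); α = Δx/Fx = (16851/12500) / (16851/1250) = 1/10
check: Δy/Fy = (3742/3125) / (7484/625) = 1/10 ✓

α = 1/10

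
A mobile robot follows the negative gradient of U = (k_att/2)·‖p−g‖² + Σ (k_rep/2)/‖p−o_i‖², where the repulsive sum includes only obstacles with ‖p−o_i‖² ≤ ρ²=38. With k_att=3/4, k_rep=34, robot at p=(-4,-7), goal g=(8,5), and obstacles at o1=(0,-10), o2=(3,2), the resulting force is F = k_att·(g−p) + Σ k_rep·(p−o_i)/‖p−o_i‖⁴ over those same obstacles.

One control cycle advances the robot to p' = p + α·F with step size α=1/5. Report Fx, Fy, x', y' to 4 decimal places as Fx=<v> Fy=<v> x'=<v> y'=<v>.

Fx=8.7824 Fy=9.1632 x'=-2.2435 y'=-5.1674

F_att = 3/4·(g−p) = 3/4·(12,12) = (9.0000,9.0000)
o1: d²=25 ≤ ρ²=38; F_rep = 34·(-4,3)/25² = (-0.2176,0.1632)
o2: d²=130 > ρ²=38 → inactive
F = F_att + ΣF_rep = (8.7824,9.1632)
p' = p + 1/5·F = (-2.2435,-5.1674)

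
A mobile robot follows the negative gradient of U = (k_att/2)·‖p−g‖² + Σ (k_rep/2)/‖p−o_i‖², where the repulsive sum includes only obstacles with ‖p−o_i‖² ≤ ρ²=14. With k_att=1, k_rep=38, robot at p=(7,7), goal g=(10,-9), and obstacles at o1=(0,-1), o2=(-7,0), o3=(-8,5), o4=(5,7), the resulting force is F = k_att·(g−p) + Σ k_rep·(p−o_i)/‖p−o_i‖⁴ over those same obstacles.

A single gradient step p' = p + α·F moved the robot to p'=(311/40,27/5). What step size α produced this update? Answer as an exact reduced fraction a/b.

α = 1/10

F_att = 1·(g−p) = 1·(3,-16) = (3.0000,-16.0000)
o1: d²=113 > ρ²=14 → inactive
o2: d²=245 > ρ²=14 → inactive
o3: d²=229 > ρ²=14 → inactive
o4: d²=4 ≤ ρ²=14; F_rep = 38·(2,0)/4² = (4.7500,0.0000)
F = F_att + ΣF_rep = (7.7500,-16.0000)
Δp = p'−p = (0.7750,-1.6000); α = Δx/Fx = (31/40) / (31/4) = 1/10
check: Δy/Fy = (-8/5) / (-16) = 1/10 ✓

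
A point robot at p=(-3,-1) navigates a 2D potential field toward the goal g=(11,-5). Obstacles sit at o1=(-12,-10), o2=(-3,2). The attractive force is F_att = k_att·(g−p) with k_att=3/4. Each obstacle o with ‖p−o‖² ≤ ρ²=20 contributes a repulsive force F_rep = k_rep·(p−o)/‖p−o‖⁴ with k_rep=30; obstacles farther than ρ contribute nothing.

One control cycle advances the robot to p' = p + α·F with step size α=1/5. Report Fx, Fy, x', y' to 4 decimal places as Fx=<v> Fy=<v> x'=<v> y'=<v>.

Fx=10.5000 Fy=-4.1111 x'=-0.9000 y'=-1.8222

F_att = 3/4·(g−p) = 3/4·(14,-4) = (10.5000,-3.0000)
o1: d²=162 > ρ²=20 → inactive
o2: d²=9 ≤ ρ²=20; F_rep = 30·(0,-3)/9² = (0.0000,-1.1111)
F = F_att + ΣF_rep = (10.5000,-4.1111)
p' = p + 1/5·F = (-0.9000,-1.8222)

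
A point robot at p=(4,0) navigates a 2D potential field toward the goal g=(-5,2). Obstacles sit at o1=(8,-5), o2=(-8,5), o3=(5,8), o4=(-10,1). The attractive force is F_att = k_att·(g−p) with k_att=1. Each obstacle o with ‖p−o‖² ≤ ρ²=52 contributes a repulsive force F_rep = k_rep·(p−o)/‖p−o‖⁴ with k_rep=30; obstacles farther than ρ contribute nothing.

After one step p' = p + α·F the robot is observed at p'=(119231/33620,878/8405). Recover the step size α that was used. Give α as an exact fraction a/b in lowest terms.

α = 1/20

F_att = 1·(g−p) = 1·(-9,2) = (-9.0000,2.0000)
o1: d²=41 ≤ ρ²=52; F_rep = 30·(-4,5)/41² = (-0.0714,0.0892)
o2: d²=169 > ρ²=52 → inactive
o3: d²=65 > ρ²=52 → inactive
o4: d²=197 > ρ²=52 → inactive
F = F_att + ΣF_rep = (-9.0714,2.0892)
Δp = p'−p = (-0.4536,0.1045); α = Δx/Fx = (-15249/33620) / (-15249/1681) = 1/20
check: Δy/Fy = (878/8405) / (3512/1681) = 1/20 ✓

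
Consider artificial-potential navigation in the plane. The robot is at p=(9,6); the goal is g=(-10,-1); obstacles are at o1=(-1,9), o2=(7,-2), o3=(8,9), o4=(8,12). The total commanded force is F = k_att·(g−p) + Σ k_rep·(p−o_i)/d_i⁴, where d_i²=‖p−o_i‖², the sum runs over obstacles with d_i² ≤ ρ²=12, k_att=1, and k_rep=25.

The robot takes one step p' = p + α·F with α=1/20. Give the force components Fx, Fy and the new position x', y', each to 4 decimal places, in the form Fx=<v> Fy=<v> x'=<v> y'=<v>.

Fx=-18.7500 Fy=-7.7500 x'=8.0625 y'=5.6125

F_att = 1·(g−p) = 1·(-19,-7) = (-19.0000,-7.0000)
o1: d²=109 > ρ²=12 → inactive
o2: d²=68 > ρ²=12 → inactive
o3: d²=10 ≤ ρ²=12; F_rep = 25·(1,-3)/10² = (0.2500,-0.7500)
o4: d²=37 > ρ²=12 → inactive
F = F_att + ΣF_rep = (-18.7500,-7.7500)
p' = p + 1/20·F = (8.0625,5.6125)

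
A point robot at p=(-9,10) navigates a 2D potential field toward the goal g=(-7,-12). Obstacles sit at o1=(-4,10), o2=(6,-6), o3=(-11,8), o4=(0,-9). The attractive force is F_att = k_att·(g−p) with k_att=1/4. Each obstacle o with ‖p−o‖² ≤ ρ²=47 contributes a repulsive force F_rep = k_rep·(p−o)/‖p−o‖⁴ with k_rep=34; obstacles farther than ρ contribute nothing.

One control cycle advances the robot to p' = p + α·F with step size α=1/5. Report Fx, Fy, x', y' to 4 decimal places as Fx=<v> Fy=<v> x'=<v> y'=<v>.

F_att = 1/4·(g−p) = 1/4·(2,-22) = (0.5000,-5.5000)
o1: d²=25 ≤ ρ²=47; F_rep = 34·(-5,0)/25² = (-0.2720,0.0000)
o2: d²=481 > ρ²=47 → inactive
o3: d²=8 ≤ ρ²=47; F_rep = 34·(2,2)/8² = (1.0625,1.0625)
o4: d²=442 > ρ²=47 → inactive
F = F_att + ΣF_rep = (1.2905,-4.4375)
p' = p + 1/5·F = (-8.7419,9.1125)

Fx=1.2905 Fy=-4.4375 x'=-8.7419 y'=9.1125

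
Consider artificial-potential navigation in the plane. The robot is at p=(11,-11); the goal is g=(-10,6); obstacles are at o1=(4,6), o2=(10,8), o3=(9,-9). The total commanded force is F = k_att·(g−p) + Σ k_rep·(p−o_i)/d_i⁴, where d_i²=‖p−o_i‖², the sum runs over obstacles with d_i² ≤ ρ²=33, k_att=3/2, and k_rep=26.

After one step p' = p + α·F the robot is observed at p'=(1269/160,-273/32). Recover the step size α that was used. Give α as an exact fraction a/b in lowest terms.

F_att = 3/2·(g−p) = 3/2·(-21,17) = (-31.5000,25.5000)
o1: d²=338 > ρ²=33 → inactive
o2: d²=362 > ρ²=33 → inactive
o3: d²=8 ≤ ρ²=33; F_rep = 26·(2,-2)/8² = (0.8125,-0.8125)
F = F_att + ΣF_rep = (-30.6875,24.6875)
Δp = p'−p = (-3.0688,2.4688); α = Δx/Fx = (-491/160) / (-491/16) = 1/10
check: Δy/Fy = (79/32) / (395/16) = 1/10 ✓

α = 1/10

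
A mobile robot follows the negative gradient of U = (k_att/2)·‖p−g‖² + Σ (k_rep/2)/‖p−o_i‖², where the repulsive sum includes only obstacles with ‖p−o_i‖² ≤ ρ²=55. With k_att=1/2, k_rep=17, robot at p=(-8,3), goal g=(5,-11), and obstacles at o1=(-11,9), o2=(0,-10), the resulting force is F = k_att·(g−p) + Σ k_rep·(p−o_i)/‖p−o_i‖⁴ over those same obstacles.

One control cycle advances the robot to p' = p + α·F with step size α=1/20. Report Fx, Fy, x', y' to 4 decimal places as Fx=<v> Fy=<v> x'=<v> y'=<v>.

F_att = 1/2·(g−p) = 1/2·(13,-14) = (6.5000,-7.0000)
o1: d²=45 ≤ ρ²=55; F_rep = 17·(3,-6)/45² = (0.0252,-0.0504)
o2: d²=233 > ρ²=55 → inactive
F = F_att + ΣF_rep = (6.5252,-7.0504)
p' = p + 1/20·F = (-7.6737,2.6475)

Fx=6.5252 Fy=-7.0504 x'=-7.6737 y'=2.6475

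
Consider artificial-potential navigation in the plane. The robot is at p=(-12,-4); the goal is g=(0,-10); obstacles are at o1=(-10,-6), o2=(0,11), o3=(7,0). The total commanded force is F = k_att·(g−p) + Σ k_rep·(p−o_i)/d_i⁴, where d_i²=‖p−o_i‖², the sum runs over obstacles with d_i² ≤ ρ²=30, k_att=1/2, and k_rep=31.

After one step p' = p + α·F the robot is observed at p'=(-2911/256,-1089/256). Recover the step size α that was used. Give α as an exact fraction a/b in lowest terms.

F_att = 1/2·(g−p) = 1/2·(12,-6) = (6.0000,-3.0000)
o1: d²=8 ≤ ρ²=30; F_rep = 31·(-2,2)/8² = (-0.9688,0.9688)
o2: d²=369 > ρ²=30 → inactive
o3: d²=377 > ρ²=30 → inactive
F = F_att + ΣF_rep = (5.0312,-2.0312)
Δp = p'−p = (0.6289,-0.2539); α = Δx/Fx = (161/256) / (161/32) = 1/8
check: Δy/Fy = (-65/256) / (-65/32) = 1/8 ✓

α = 1/8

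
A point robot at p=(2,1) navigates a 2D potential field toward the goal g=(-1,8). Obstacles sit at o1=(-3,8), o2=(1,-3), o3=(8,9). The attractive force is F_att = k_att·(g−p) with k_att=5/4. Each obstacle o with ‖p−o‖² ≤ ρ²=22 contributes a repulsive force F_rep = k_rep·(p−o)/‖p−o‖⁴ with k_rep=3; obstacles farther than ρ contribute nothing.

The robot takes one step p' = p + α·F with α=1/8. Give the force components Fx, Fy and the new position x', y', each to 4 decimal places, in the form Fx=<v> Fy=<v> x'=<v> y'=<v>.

Fx=-3.7396 Fy=8.7915 x'=1.5325 y'=2.0989

F_att = 5/4·(g−p) = 5/4·(-3,7) = (-3.7500,8.7500)
o1: d²=74 > ρ²=22 → inactive
o2: d²=17 ≤ ρ²=22; F_rep = 3·(1,4)/17² = (0.0104,0.0415)
o3: d²=100 > ρ²=22 → inactive
F = F_att + ΣF_rep = (-3.7396,8.7915)
p' = p + 1/8·F = (1.5325,2.0989)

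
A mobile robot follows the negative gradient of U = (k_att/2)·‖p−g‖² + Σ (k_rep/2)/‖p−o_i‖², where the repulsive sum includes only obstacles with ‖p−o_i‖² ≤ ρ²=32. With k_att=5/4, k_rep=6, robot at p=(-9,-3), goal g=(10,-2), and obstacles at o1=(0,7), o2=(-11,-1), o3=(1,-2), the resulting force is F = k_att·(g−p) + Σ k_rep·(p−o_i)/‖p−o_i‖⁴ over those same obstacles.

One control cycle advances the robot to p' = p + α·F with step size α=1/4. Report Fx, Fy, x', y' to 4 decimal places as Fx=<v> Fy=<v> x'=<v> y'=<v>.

F_att = 5/4·(g−p) = 5/4·(19,1) = (23.7500,1.2500)
o1: d²=181 > ρ²=32 → inactive
o2: d²=8 ≤ ρ²=32; F_rep = 6·(2,-2)/8² = (0.1875,-0.1875)
o3: d²=101 > ρ²=32 → inactive
F = F_att + ΣF_rep = (23.9375,1.0625)
p' = p + 1/4·F = (-3.0156,-2.7344)

Fx=23.9375 Fy=1.0625 x'=-3.0156 y'=-2.7344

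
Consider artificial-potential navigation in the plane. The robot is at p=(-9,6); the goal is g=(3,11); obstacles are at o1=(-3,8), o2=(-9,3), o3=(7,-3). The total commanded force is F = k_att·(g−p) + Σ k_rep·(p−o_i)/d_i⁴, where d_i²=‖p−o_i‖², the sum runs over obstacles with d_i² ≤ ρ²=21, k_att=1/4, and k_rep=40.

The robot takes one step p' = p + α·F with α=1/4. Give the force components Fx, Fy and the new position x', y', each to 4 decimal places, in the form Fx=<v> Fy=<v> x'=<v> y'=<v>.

Fx=3.0000 Fy=2.7315 x'=-8.2500 y'=6.6829

F_att = 1/4·(g−p) = 1/4·(12,5) = (3.0000,1.2500)
o1: d²=40 > ρ²=21 → inactive
o2: d²=9 ≤ ρ²=21; F_rep = 40·(0,3)/9² = (0.0000,1.4815)
o3: d²=337 > ρ²=21 → inactive
F = F_att + ΣF_rep = (3.0000,2.7315)
p' = p + 1/4·F = (-8.2500,6.6829)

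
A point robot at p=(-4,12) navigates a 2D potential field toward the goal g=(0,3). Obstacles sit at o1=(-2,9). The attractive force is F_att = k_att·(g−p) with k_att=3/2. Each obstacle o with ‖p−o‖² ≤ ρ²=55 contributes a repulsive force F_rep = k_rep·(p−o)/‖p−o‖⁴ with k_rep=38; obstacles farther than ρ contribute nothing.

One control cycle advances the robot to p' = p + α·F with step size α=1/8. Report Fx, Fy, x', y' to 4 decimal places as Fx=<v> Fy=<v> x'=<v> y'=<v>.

F_att = 3/2·(g−p) = 3/2·(4,-9) = (6.0000,-13.5000)
o1: d²=13 ≤ ρ²=55; F_rep = 38·(-2,3)/13² = (-0.4497,0.6746)
F = F_att + ΣF_rep = (5.5503,-12.8254)
p' = p + 1/8·F = (-3.3062,10.3968)

Fx=5.5503 Fy=-12.8254 x'=-3.3062 y'=10.3968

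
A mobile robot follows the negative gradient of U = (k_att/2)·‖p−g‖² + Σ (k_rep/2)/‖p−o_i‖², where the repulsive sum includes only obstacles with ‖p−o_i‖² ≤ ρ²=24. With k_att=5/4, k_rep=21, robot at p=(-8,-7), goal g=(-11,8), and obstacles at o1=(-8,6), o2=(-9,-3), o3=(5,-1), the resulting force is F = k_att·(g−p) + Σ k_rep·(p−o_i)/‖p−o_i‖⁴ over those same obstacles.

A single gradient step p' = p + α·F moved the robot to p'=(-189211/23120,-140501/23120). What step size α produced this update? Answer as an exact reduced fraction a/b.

F_att = 5/4·(g−p) = 5/4·(-3,15) = (-3.7500,18.7500)
o1: d²=169 > ρ²=24 → inactive
o2: d²=17 ≤ ρ²=24; F_rep = 21·(1,-4)/17² = (0.0727,-0.2907)
o3: d²=205 > ρ²=24 → inactive
F = F_att + ΣF_rep = (-3.6773,18.4593)
Δp = p'−p = (-0.1839,0.9230); α = Δx/Fx = (-4251/23120) / (-4251/1156) = 1/20
check: Δy/Fy = (21339/23120) / (21339/1156) = 1/20 ✓

α = 1/20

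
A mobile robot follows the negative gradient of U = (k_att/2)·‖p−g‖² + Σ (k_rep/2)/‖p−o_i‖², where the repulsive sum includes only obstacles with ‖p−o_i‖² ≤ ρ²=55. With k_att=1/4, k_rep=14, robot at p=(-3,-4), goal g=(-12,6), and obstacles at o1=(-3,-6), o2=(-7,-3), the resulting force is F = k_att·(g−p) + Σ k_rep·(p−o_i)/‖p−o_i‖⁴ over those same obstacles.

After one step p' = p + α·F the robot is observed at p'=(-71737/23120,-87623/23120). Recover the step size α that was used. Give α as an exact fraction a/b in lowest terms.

α = 1/20

F_att = 1/4·(g−p) = 1/4·(-9,10) = (-2.2500,2.5000)
o1: d²=4 ≤ ρ²=55; F_rep = 14·(0,2)/4² = (0.0000,1.7500)
o2: d²=17 ≤ ρ²=55; F_rep = 14·(4,-1)/17² = (0.1938,-0.0484)
F = F_att + ΣF_rep = (-2.0562,4.2016)
Δp = p'−p = (-0.1028,0.2101); α = Δx/Fx = (-2377/23120) / (-2377/1156) = 1/20
check: Δy/Fy = (4857/23120) / (4857/1156) = 1/20 ✓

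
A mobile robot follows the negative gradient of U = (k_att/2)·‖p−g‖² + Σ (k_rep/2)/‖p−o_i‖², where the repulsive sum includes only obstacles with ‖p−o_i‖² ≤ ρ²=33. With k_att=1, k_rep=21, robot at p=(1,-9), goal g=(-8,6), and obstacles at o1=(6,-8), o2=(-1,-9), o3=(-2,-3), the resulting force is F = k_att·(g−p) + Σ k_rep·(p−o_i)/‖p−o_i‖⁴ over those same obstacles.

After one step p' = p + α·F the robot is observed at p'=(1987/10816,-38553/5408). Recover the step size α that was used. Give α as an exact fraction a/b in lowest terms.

α = 1/8

F_att = 1·(g−p) = 1·(-9,15) = (-9.0000,15.0000)
o1: d²=26 ≤ ρ²=33; F_rep = 21·(-5,-1)/26² = (-0.1553,-0.0311)
o2: d²=4 ≤ ρ²=33; F_rep = 21·(2,0)/4² = (2.6250,0.0000)
o3: d²=45 > ρ²=33 → inactive
F = F_att + ΣF_rep = (-6.5303,14.9689)
Δp = p'−p = (-0.8163,1.8711); α = Δx/Fx = (-8829/10816) / (-8829/1352) = 1/8
check: Δy/Fy = (10119/5408) / (10119/676) = 1/8 ✓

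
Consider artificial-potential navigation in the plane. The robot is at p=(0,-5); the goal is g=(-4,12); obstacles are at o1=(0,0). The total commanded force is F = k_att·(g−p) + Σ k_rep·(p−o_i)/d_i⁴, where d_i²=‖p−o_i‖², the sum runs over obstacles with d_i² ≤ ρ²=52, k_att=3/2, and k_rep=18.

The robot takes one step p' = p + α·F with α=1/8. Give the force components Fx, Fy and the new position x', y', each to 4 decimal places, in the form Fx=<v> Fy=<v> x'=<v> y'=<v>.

F_att = 3/2·(g−p) = 3/2·(-4,17) = (-6.0000,25.5000)
o1: d²=25 ≤ ρ²=52; F_rep = 18·(0,-5)/25² = (0.0000,-0.1440)
F = F_att + ΣF_rep = (-6.0000,25.3560)
p' = p + 1/8·F = (-0.7500,-1.8305)

Fx=-6.0000 Fy=25.3560 x'=-0.7500 y'=-1.8305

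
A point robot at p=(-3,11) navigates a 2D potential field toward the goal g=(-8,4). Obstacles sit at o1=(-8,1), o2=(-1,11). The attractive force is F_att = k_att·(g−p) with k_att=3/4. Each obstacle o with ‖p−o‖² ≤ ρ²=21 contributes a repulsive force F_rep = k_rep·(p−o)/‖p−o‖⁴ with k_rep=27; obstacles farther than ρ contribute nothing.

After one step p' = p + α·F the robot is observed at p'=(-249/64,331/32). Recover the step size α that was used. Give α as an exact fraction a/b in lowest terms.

α = 1/8

F_att = 3/4·(g−p) = 3/4·(-5,-7) = (-3.7500,-5.2500)
o1: d²=125 > ρ²=21 → inactive
o2: d²=4 ≤ ρ²=21; F_rep = 27·(-2,0)/4² = (-3.3750,0.0000)
F = F_att + ΣF_rep = (-7.1250,-5.2500)
Δp = p'−p = (-0.8906,-0.6562); α = Δx/Fx = (-57/64) / (-57/8) = 1/8
check: Δy/Fy = (-21/32) / (-21/4) = 1/8 ✓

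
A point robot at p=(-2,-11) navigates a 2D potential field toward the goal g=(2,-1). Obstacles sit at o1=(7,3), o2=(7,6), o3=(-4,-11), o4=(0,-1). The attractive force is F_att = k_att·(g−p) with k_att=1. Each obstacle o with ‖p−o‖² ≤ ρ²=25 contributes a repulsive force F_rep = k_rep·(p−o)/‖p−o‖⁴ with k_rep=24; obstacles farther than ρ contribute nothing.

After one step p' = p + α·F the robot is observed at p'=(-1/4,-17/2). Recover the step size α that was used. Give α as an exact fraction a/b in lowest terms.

F_att = 1·(g−p) = 1·(4,10) = (4.0000,10.0000)
o1: d²=277 > ρ²=25 → inactive
o2: d²=370 > ρ²=25 → inactive
o3: d²=4 ≤ ρ²=25; F_rep = 24·(2,0)/4² = (3.0000,0.0000)
o4: d²=104 > ρ²=25 → inactive
F = F_att + ΣF_rep = (7.0000,10.0000)
Δp = p'−p = (1.7500,2.5000); α = Δx/Fx = (7/4) / (7) = 1/4
check: Δy/Fy = (5/2) / (10) = 1/4 ✓

α = 1/4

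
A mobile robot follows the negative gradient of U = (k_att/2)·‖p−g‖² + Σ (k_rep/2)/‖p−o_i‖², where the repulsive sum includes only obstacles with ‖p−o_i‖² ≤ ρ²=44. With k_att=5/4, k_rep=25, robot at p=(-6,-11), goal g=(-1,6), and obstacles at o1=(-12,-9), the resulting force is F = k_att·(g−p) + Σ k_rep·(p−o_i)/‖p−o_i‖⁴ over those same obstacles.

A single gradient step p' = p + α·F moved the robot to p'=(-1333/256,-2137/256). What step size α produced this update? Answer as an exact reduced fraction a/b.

α = 1/8

F_att = 5/4·(g−p) = 5/4·(5,17) = (6.2500,21.2500)
o1: d²=40 ≤ ρ²=44; F_rep = 25·(6,-2)/40² = (0.0938,-0.0312)
F = F_att + ΣF_rep = (6.3438,21.2188)
Δp = p'−p = (0.7930,2.6523); α = Δx/Fx = (203/256) / (203/32) = 1/8
check: Δy/Fy = (679/256) / (679/32) = 1/8 ✓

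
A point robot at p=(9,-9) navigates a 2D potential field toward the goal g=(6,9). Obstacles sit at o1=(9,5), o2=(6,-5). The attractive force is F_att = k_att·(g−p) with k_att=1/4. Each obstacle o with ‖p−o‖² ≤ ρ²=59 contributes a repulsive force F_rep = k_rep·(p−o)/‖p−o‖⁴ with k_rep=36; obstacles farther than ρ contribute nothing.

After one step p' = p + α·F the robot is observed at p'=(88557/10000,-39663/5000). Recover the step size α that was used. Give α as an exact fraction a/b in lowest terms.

F_att = 1/4·(g−p) = 1/4·(-3,18) = (-0.7500,4.5000)
o1: d²=196 > ρ²=59 → inactive
o2: d²=25 ≤ ρ²=59; F_rep = 36·(3,-4)/25² = (0.1728,-0.2304)
F = F_att + ΣF_rep = (-0.5772,4.2696)
Δp = p'−p = (-0.1443,1.0674); α = Δx/Fx = (-1443/10000) / (-1443/2500) = 1/4
check: Δy/Fy = (5337/5000) / (5337/1250) = 1/4 ✓

α = 1/4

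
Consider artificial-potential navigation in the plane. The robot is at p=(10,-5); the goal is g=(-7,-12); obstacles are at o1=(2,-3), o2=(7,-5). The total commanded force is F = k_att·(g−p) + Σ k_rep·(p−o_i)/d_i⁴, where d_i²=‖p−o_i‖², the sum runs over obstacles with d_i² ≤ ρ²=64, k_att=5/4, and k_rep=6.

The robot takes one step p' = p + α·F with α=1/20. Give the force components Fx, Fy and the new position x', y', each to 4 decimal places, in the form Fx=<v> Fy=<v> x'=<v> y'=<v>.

F_att = 5/4·(g−p) = 5/4·(-17,-7) = (-21.2500,-8.7500)
o1: d²=68 > ρ²=64 → inactive
o2: d²=9 ≤ ρ²=64; F_rep = 6·(3,0)/9² = (0.2222,0.0000)
F = F_att + ΣF_rep = (-21.0278,-8.7500)
p' = p + 1/20·F = (8.9486,-5.4375)

Fx=-21.0278 Fy=-8.7500 x'=8.9486 y'=-5.4375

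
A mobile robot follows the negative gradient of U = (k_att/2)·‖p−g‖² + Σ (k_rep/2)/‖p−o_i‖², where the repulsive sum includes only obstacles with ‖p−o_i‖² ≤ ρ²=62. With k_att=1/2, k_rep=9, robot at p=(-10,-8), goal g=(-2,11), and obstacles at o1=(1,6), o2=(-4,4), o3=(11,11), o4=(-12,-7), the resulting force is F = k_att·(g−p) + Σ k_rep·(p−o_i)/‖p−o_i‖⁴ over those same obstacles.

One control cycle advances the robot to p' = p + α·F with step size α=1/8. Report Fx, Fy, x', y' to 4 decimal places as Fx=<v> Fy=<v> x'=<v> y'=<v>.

Fx=4.7200 Fy=9.1400 x'=-9.4100 y'=-6.8575

F_att = 1/2·(g−p) = 1/2·(8,19) = (4.0000,9.5000)
o1: d²=317 > ρ²=62 → inactive
o2: d²=180 > ρ²=62 → inactive
o3: d²=802 > ρ²=62 → inactive
o4: d²=5 ≤ ρ²=62; F_rep = 9·(2,-1)/5² = (0.7200,-0.3600)
F = F_att + ΣF_rep = (4.7200,9.1400)
p' = p + 1/8·F = (-9.4100,-6.8575)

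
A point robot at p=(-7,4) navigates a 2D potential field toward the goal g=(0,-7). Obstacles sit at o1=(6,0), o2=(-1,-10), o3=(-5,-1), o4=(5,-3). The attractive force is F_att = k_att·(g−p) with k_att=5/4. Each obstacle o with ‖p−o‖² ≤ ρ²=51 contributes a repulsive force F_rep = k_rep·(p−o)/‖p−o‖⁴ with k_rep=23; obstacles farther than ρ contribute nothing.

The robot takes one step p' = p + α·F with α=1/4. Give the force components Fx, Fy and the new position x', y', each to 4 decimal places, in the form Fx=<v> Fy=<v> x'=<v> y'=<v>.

F_att = 5/4·(g−p) = 5/4·(7,-11) = (8.7500,-13.7500)
o1: d²=185 > ρ²=51 → inactive
o2: d²=232 > ρ²=51 → inactive
o3: d²=29 ≤ ρ²=51; F_rep = 23·(-2,5)/29² = (-0.0547,0.1367)
o4: d²=193 > ρ²=51 → inactive
F = F_att + ΣF_rep = (8.6953,-13.6133)
p' = p + 1/4·F = (-4.8262,0.5967)

Fx=8.6953 Fy=-13.6133 x'=-4.8262 y'=0.5967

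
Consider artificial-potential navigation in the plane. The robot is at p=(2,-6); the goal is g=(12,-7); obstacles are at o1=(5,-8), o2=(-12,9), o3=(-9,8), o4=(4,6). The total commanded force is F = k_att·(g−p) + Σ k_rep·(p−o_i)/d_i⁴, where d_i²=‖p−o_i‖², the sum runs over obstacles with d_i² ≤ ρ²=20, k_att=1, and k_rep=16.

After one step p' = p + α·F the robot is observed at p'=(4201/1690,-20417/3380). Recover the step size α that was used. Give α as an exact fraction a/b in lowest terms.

α = 1/20

F_att = 1·(g−p) = 1·(10,-1) = (10.0000,-1.0000)
o1: d²=13 ≤ ρ²=20; F_rep = 16·(-3,2)/13² = (-0.2840,0.1893)
o2: d²=421 > ρ²=20 → inactive
o3: d²=317 > ρ²=20 → inactive
o4: d²=148 > ρ²=20 → inactive
F = F_att + ΣF_rep = (9.7160,-0.8107)
Δp = p'−p = (0.4858,-0.0405); α = Δx/Fx = (821/1690) / (1642/169) = 1/20
check: Δy/Fy = (-137/3380) / (-137/169) = 1/20 ✓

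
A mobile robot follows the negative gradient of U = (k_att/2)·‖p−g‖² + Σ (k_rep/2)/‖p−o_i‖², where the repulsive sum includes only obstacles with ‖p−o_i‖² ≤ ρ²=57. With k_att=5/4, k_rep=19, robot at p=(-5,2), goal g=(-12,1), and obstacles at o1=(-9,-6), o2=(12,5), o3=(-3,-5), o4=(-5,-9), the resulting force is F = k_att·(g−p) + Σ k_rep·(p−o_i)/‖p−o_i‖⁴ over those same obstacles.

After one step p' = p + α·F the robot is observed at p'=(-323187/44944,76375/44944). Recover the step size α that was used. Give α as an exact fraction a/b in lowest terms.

α = 1/4

F_att = 5/4·(g−p) = 5/4·(-7,-1) = (-8.7500,-1.2500)
o1: d²=80 > ρ²=57 → inactive
o2: d²=298 > ρ²=57 → inactive
o3: d²=53 ≤ ρ²=57; F_rep = 19·(-2,7)/53² = (-0.0135,0.0473)
o4: d²=121 > ρ²=57 → inactive
F = F_att + ΣF_rep = (-8.7635,-1.2027)
Δp = p'−p = (-2.1909,-0.3007); α = Δx/Fx = (-98467/44944) / (-98467/11236) = 1/4
check: Δy/Fy = (-13513/44944) / (-13513/11236) = 1/4 ✓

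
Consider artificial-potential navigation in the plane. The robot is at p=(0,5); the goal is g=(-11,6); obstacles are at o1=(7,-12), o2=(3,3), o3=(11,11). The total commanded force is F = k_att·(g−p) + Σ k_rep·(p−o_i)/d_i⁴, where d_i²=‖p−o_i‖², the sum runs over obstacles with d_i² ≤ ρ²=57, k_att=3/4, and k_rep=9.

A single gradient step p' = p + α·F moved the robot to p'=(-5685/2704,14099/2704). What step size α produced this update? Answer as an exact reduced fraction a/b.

F_att = 3/4·(g−p) = 3/4·(-11,1) = (-8.2500,0.7500)
o1: d²=338 > ρ²=57 → inactive
o2: d²=13 ≤ ρ²=57; F_rep = 9·(-3,2)/13² = (-0.1598,0.1065)
o3: d²=157 > ρ²=57 → inactive
F = F_att + ΣF_rep = (-8.4098,0.8565)
Δp = p'−p = (-2.1024,0.2141); α = Δx/Fx = (-5685/2704) / (-5685/676) = 1/4
check: Δy/Fy = (579/2704) / (579/676) = 1/4 ✓

α = 1/4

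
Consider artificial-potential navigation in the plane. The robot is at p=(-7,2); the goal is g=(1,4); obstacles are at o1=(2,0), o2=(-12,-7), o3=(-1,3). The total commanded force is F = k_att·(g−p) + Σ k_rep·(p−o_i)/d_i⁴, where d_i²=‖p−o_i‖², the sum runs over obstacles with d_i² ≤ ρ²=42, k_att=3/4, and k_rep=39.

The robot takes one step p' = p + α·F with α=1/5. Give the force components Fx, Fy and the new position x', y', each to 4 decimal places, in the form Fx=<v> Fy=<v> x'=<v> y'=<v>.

Fx=5.8291 Fy=1.4715 x'=-5.8342 y'=2.2943

F_att = 3/4·(g−p) = 3/4·(8,2) = (6.0000,1.5000)
o1: d²=85 > ρ²=42 → inactive
o2: d²=106 > ρ²=42 → inactive
o3: d²=37 ≤ ρ²=42; F_rep = 39·(-6,-1)/37² = (-0.1709,-0.0285)
F = F_att + ΣF_rep = (5.8291,1.4715)
p' = p + 1/5·F = (-5.8342,2.2943)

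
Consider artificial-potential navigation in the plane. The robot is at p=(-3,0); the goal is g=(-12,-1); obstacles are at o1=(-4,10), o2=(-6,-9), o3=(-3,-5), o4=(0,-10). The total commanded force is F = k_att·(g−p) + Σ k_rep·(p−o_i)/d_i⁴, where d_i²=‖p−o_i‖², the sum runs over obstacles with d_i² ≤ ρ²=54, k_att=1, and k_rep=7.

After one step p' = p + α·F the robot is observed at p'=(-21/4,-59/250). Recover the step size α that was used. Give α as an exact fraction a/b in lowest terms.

α = 1/4

F_att = 1·(g−p) = 1·(-9,-1) = (-9.0000,-1.0000)
o1: d²=101 > ρ²=54 → inactive
o2: d²=90 > ρ²=54 → inactive
o3: d²=25 ≤ ρ²=54; F_rep = 7·(0,5)/25² = (0.0000,0.0560)
o4: d²=109 > ρ²=54 → inactive
F = F_att + ΣF_rep = (-9.0000,-0.9440)
Δp = p'−p = (-2.2500,-0.2360); α = Δx/Fx = (-9/4) / (-9) = 1/4
check: Δy/Fy = (-59/250) / (-118/125) = 1/4 ✓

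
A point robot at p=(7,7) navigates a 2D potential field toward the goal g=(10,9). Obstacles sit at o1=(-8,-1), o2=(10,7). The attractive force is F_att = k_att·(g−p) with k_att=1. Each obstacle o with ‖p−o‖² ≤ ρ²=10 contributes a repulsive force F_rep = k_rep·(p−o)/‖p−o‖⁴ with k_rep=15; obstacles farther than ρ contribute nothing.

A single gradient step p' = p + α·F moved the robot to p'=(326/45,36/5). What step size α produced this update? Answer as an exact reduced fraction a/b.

α = 1/10

F_att = 1·(g−p) = 1·(3,2) = (3.0000,2.0000)
o1: d²=289 > ρ²=10 → inactive
o2: d²=9 ≤ ρ²=10; F_rep = 15·(-3,0)/9² = (-0.5556,0.0000)
F = F_att + ΣF_rep = (2.4444,2.0000)
Δp = p'−p = (0.2444,0.2000); α = Δx/Fx = (11/45) / (22/9) = 1/10
check: Δy/Fy = (1/5) / (2) = 1/10 ✓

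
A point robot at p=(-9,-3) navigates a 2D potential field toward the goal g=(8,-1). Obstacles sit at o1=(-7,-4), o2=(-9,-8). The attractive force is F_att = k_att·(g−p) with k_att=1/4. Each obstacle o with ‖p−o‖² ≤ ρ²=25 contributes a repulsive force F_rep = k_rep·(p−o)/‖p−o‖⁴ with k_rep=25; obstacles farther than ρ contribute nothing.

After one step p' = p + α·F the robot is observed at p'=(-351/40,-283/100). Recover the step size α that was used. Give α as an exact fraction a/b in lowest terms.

F_att = 1/4·(g−p) = 1/4·(17,2) = (4.2500,0.5000)
o1: d²=5 ≤ ρ²=25; F_rep = 25·(-2,1)/5² = (-2.0000,1.0000)
o2: d²=25 ≤ ρ²=25; F_rep = 25·(0,5)/25² = (0.0000,0.2000)
F = F_att + ΣF_rep = (2.2500,1.7000)
Δp = p'−p = (0.2250,0.1700); α = Δx/Fx = (9/40) / (9/4) = 1/10
check: Δy/Fy = (17/100) / (17/10) = 1/10 ✓

α = 1/10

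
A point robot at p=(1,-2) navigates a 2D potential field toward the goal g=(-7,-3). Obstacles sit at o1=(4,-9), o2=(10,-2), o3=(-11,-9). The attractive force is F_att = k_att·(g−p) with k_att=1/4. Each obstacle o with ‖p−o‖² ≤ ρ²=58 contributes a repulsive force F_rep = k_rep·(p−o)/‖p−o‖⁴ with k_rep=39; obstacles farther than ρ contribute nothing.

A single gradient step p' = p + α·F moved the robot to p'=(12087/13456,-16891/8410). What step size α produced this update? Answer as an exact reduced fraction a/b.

F_att = 1/4·(g−p) = 1/4·(-8,-1) = (-2.0000,-0.2500)
o1: d²=58 ≤ ρ²=58; F_rep = 39·(-3,7)/58² = (-0.0348,0.0812)
o2: d²=81 > ρ²=58 → inactive
o3: d²=193 > ρ²=58 → inactive
F = F_att + ΣF_rep = (-2.0348,-0.1688)
Δp = p'−p = (-0.1017,-0.0084); α = Δx/Fx = (-1369/13456) / (-6845/3364) = 1/20
check: Δy/Fy = (-71/8410) / (-142/841) = 1/20 ✓

α = 1/20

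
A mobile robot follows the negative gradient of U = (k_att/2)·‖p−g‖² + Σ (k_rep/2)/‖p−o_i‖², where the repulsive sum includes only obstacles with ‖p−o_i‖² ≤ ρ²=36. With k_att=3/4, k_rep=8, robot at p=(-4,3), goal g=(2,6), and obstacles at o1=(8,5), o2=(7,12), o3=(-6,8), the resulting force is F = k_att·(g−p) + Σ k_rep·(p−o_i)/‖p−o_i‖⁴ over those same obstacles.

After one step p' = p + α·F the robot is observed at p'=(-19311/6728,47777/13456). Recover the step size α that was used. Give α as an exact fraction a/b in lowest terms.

F_att = 3/4·(g−p) = 3/4·(6,3) = (4.5000,2.2500)
o1: d²=148 > ρ²=36 → inactive
o2: d²=202 > ρ²=36 → inactive
o3: d²=29 ≤ ρ²=36; F_rep = 8·(2,-5)/29² = (0.0190,-0.0476)
F = F_att + ΣF_rep = (4.5190,2.2024)
Δp = p'−p = (1.1298,0.5506); α = Δx/Fx = (7601/6728) / (7601/1682) = 1/4
check: Δy/Fy = (7409/13456) / (7409/3364) = 1/4 ✓

α = 1/4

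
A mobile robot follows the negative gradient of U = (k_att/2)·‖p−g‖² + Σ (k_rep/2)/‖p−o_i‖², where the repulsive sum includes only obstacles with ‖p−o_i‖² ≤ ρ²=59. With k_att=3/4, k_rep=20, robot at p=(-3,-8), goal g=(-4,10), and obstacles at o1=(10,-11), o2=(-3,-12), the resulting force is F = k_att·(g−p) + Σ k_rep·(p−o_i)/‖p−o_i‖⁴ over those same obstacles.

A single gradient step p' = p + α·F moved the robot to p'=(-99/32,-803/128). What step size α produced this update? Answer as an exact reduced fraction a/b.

α = 1/8

F_att = 3/4·(g−p) = 3/4·(-1,18) = (-0.7500,13.5000)
o1: d²=178 > ρ²=59 → inactive
o2: d²=16 ≤ ρ²=59; F_rep = 20·(0,4)/16² = (0.0000,0.3125)
F = F_att + ΣF_rep = (-0.7500,13.8125)
Δp = p'−p = (-0.0938,1.7266); α = Δx/Fx = (-3/32) / (-3/4) = 1/8
check: Δy/Fy = (221/128) / (221/16) = 1/8 ✓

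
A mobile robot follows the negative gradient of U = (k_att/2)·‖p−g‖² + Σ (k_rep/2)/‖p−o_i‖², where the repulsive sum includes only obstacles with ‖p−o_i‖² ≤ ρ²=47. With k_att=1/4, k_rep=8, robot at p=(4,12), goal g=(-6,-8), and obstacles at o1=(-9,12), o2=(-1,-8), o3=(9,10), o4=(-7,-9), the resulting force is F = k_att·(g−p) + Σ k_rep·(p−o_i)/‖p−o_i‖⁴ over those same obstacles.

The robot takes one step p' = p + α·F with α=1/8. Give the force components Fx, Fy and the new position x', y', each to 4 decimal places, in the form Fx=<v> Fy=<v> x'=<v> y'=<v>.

Fx=-2.5476 Fy=-4.9810 x'=3.6816 y'=11.3774

F_att = 1/4·(g−p) = 1/4·(-10,-20) = (-2.5000,-5.0000)
o1: d²=169 > ρ²=47 → inactive
o2: d²=425 > ρ²=47 → inactive
o3: d²=29 ≤ ρ²=47; F_rep = 8·(-5,2)/29² = (-0.0476,0.0190)
o4: d²=562 > ρ²=47 → inactive
F = F_att + ΣF_rep = (-2.5476,-4.9810)
p' = p + 1/8·F = (3.6816,11.3774)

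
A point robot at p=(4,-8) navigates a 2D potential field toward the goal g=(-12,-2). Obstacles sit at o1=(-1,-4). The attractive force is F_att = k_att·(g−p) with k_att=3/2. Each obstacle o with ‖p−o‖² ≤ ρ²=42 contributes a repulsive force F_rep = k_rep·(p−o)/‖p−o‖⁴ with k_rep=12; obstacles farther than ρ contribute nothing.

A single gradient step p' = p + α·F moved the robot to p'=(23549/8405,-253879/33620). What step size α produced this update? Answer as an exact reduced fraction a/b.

α = 1/20

F_att = 3/2·(g−p) = 3/2·(-16,6) = (-24.0000,9.0000)
o1: d²=41 ≤ ρ²=42; F_rep = 12·(5,-4)/41² = (0.0357,-0.0286)
F = F_att + ΣF_rep = (-23.9643,8.9714)
Δp = p'−p = (-1.1982,0.4486); α = Δx/Fx = (-10071/8405) / (-40284/1681) = 1/20
check: Δy/Fy = (15081/33620) / (15081/1681) = 1/20 ✓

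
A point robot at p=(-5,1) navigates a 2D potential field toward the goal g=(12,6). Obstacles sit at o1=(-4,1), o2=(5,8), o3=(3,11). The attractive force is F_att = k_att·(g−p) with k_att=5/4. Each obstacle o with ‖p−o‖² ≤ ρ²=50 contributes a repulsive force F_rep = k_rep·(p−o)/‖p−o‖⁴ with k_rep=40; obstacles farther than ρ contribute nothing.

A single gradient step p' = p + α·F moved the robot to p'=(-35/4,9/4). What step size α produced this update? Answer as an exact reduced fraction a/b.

α = 1/5

F_att = 5/4·(g−p) = 5/4·(17,5) = (21.2500,6.2500)
o1: d²=1 ≤ ρ²=50; F_rep = 40·(-1,0)/1² = (-40.0000,0.0000)
o2: d²=149 > ρ²=50 → inactive
o3: d²=164 > ρ²=50 → inactive
F = F_att + ΣF_rep = (-18.7500,6.2500)
Δp = p'−p = (-3.7500,1.2500); α = Δx/Fx = (-15/4) / (-75/4) = 1/5
check: Δy/Fy = (5/4) / (25/4) = 1/5 ✓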